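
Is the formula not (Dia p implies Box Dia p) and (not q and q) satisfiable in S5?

1. not (Dia p implies Box Dia p) and (not q and q), w0
2. not (Dia p implies Box Dia p), w0
3. not q and q, w0
4. Dia p, w0
5. not Box Dia p, w0
6. not q, w0
7. q, w0
Accessibility: w0Rw0
Branch closes: q and not q both at w0.
All branches of the tableau close; one closing branch shown above.

Unsatisfiable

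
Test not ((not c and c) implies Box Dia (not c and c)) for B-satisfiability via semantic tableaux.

1. not ((not c and c) implies Box Dia (not c and c)), w0
2. not c and c, w0   [neg-implies-rule on 1]
3. not Box Dia (not c and c), w0   [neg-implies-rule on 1]
4. not c, w0   [and-rule on 2]
5. c, w0   [and-rule on 2]
Accessibility: w0Rw0
Branch closes: c and not c both at w0.
Every branch closes; the branch above is one of them.

Unsatisfiable (every branch closes)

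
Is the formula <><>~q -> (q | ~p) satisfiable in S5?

1. <><>~q -> (q | ~p), w0
2. q | ~p, w0
3. ~p, w0
Accessibility: w0Rw0

Satisfiable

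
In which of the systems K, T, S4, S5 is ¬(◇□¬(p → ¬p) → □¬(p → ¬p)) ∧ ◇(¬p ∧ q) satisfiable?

S5-tableau for the formula:
1. ¬(◇□¬(p → ¬p) → □¬(p → ¬p)) ∧ ◇(¬p ∧ q), w0
2. ¬(◇□¬(p → ¬p) → □¬(p → ¬p)), w0
3. ◇(¬p ∧ q), w0
4. ◇□¬(p → ¬p), w0
5. ¬□¬(p → ¬p), w0
6. ¬p ∧ q, w1
7. ¬p, w1
8. q, w1
9. □¬(p → ¬p), w2
10. ¬(p → ¬p), w0
11. p, w0
12. ¬(p → ¬p), w1
13. p, w1
Accessibility: w0Rw0, w0Rw1, w0Rw2, w1Rw0, w1Rw1, w1Rw2, w2Rw0, w2Rw1, w2Rw2
Branch closes: p and ¬p both at w1.
Every branch closes (one shown): unsatisfiable in S5.
S4-tableau for the formula:
1. ¬(◇□¬(p → ¬p) → □¬(p → ¬p)) ∧ ◇(¬p ∧ q), w0
2. ¬(◇□¬(p → ¬p) → □¬(p → ¬p)), w0
3. ◇(¬p ∧ q), w0
4. ◇□¬(p → ¬p), w0
5. ¬□¬(p → ¬p), w0
6. ¬p ∧ q, w1
7. ¬p, w1
8. q, w1
9. □¬(p → ¬p), w2
10. ¬(p → ¬p), w2
11. p, w2
12. p → ¬p, w3
13. ¬p, w3
Accessibility: w0Rw0, w0Rw1, w0Rw2, w0Rw3, w1Rw1, w2Rw2, w3Rw3
Complete open branch: satisfiable in S4, hence also in K, T (this S4-model is also a K-model and a T-model).

K, T, S4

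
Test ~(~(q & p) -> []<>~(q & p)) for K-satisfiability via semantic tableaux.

Satisfiable

1. ~(~(q & p) -> []<>~(q & p)), 0
2. ~(q & p), 0   [~->-rule on 1]
3. ~[]<>~(q & p), 0   [~->-rule on 1]
4. ~p, 0   [~&-rule on 2 (branches; this branch)]
5. ~<>~(q & p), 1   [~[]-rule on 3: fresh world 1, 0R1]
Accessibility: 0R1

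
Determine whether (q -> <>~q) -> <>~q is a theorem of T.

Yes, valid

Tableau for the negation ~((q -> <>~q) -> <>~q):
1. ~((q -> <>~q) -> <>~q), u
2. q -> <>~q, u
3. ~<>~q, u
4. q, u
5. <>~q, u
6. ~q, v
7. q, v
Accessibility: uRu, uRv, vRv
Branch closes: q and ~q both at v.
All branches of the negation close; one closing branch shown above.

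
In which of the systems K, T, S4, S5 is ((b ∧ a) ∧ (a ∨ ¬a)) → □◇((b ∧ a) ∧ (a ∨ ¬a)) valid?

S5

S4-tableau for the negation ¬(((b ∧ a) ∧ (a ∨ ¬a)) → □◇((b ∧ a) ∧ (a ∨ ¬a))):
1. ¬(((b ∧ a) ∧ (a ∨ ¬a)) → □◇((b ∧ a) ∧ (a ∨ ¬a))), 0
2. (b ∧ a) ∧ (a ∨ ¬a), 0   [¬→-rule on 1]
3. ¬□◇((b ∧ a) ∧ (a ∨ ¬a)), 0   [¬→-rule on 1]
4. b ∧ a, 0   [∧-rule on 2]
5. a ∨ ¬a, 0   [∧-rule on 2]
6. b, 0   [∧-rule on 4]
7. a, 0   [∧-rule on 4]
8. ¬◇((b ∧ a) ∧ (a ∨ ¬a)), 1   [¬□-rule on 3: fresh world 1, 0R1]
9. ¬((b ∧ a) ∧ (a ∨ ¬a)), 1   [¬◇-rule on 8 via 1R1]
10. ¬(b ∧ a), 1   [¬∧-rule on 9 (branches; this branch)]
11. ¬a, 1   [¬∧-rule on 10 (branches; this branch)]
Accessibility: 0R0, 0R1, 1R1
Complete open branch: countermodel on an S4-frame, so not valid in S4, nor in K, T (the same frame is also a K-frame and a T-frame).
S5-tableau for the negation ¬(((b ∧ a) ∧ (a ∨ ¬a)) → □◇((b ∧ a) ∧ (a ∨ ¬a))):
1. ¬(((b ∧ a) ∧ (a ∨ ¬a)) → □◇((b ∧ a) ∧ (a ∨ ¬a))), 0
2. (b ∧ a) ∧ (a ∨ ¬a), 0   [¬→-rule on 1]
3. ¬□◇((b ∧ a) ∧ (a ∨ ¬a)), 0   [¬→-rule on 1]
4. b ∧ a, 0   [∧-rule on 2]
5. a ∨ ¬a, 0   [∧-rule on 2]
6. b, 0   [∧-rule on 4]
7. a, 0   [∧-rule on 4]
8. ¬◇((b ∧ a) ∧ (a ∨ ¬a)), 1   [¬□-rule on 3: fresh world 1, 0R1]
9. ¬((b ∧ a) ∧ (a ∨ ¬a)), 0   [¬◇-rule on 8 via 1R0]
10. ¬((b ∧ a) ∧ (a ∨ ¬a)), 1   [¬◇-rule on 8 via 1R1]
11. ¬(b ∧ a), 0   [¬∧-rule on 9 (branches; this branch)]
12. ¬(a ∨ ¬a), 1   [¬∧-rule on 10 (branches; this branch)]
13. ¬a, 1   [¬∨-rule on 12]
14. a, 1   [¬∨-rule on 12]
Accessibility: 0R0, 0R1, 1R0, 1R1
Branch closes: a and ¬a both at 1.
Every branch closes (one shown): valid in S5.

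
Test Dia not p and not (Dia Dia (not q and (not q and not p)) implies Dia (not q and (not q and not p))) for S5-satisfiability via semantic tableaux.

1. Dia not p and not (Dia Dia (not q and (not q and not p)) implies Dia (not q and (not q and not p))), u
2. Dia not p, u
3. not (Dia Dia (not q and (not q and not p)) implies Dia (not q and (not q and not p))), u
4. Dia Dia (not q and (not q and not p)), u
5. not Dia (not q and (not q and not p)), u
6. not (not q and (not q and not p)), u
7. not (not q and not p), u
8. p, u
9. not p, v
10. not (not q and (not q and not p)), v
11. not (not q and not p), v
12. q, v
13. Dia (not q and (not q and not p)), w
14. not (not q and (not q and not p)), w
15. not (not q and not p), w
16. p, w
17. not q and (not q and not p), x
18. not q, x
19. not q and not p, x
20. not p, x
21. not (not q and (not q and not p)), x
22. not (not q and not p), x
23. p, x
Accessibility: uRu, uRv, uRw, uRx, vRu, vRv, vRw, vRx, wRu, wRv, wRw, wRx, xRu, xRv, xRw, xRx
Branch closes: p and not p both at x.
Every branch closes; the branch above is one of them.

No, unsatisfiable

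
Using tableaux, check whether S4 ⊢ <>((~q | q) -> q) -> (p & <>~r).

Tableau for the negation ~(<>((~q | q) -> q) -> (p & <>~r)):
1. ~(<>((~q | q) -> q) -> (p & <>~r)), w0
2. <>((~q | q) -> q), w0
3. ~(p & <>~r), w0
4. ~<>~r, w0
5. r, w0
6. (~q | q) -> q, w1
7. r, w1
8. q, w1
Accessibility: w0Rw0, w0Rw1, w1Rw1
The negation has an open branch (countermodel exists).

Not valid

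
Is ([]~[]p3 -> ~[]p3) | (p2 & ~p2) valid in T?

Valid

Tableau for the negation ~(([]~[]p3 -> ~[]p3) | (p2 & ~p2)):
1. ~(([]~[]p3 -> ~[]p3) | (p2 & ~p2)), 0
2. ~([]~[]p3 -> ~[]p3), 0
3. ~(p2 & ~p2), 0
4. []~[]p3, 0
5. []p3, 0
6. ~[]p3, 0
7. p3, 0
8. p2, 0
9. ~p3, 1
10. ~[]p3, 1
11. p3, 1
Accessibility: 0R0, 0R1, 1R1
Branch closes: p3 and ~p3 both at 1.
All branches of the negation close; one closing branch shown above.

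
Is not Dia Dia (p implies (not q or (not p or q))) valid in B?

Tableau for the negation Dia Dia (p implies (not q or (not p or q))):
1. Dia Dia (p implies (not q or (not p or q))), u
2. Dia (p implies (not q or (not p or q))), v
3. p implies (not q or (not p or q)), w
4. not q or (not p or q), w
5. not p or q, w
6. q, w
Accessibility: uRu, uRv, vRu, vRv, vRw, wRv, wRw
The negation has an open branch (countermodel exists).

Invalid (countermodel exists)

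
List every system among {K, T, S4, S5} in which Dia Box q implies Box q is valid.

S5

S5-tableau for the negation not (Dia Box q implies Box q):
1. not (Dia Box q implies Box q), 0
2. Dia Box q, 0
3. not Box q, 0
4. Box q, 1
5. q, 0
6. q, 1
7. not q, 2
8. q, 2
Accessibility: 0R0, 0R1, 0R2, 1R0, 1R1, 1R2, 2R0, 2R1, 2R2
Branch closes: q and not q both at 2.
Every branch closes (one shown): valid in S5.
S4-tableau for the negation not (Dia Box q implies Box q):
1. not (Dia Box q implies Box q), 0
2. Dia Box q, 0
3. not Box q, 0
4. Box q, 1
5. q, 1
6. not q, 2
Accessibility: 0R0, 0R1, 0R2, 1R1, 2R2
Complete open branch: countermodel on an S4-frame, so not valid in S4, nor in K, T (the same frame is also a K-frame and a T-frame).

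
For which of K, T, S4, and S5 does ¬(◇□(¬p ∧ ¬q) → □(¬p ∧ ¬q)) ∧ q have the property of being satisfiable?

K, T, S4

S5-tableau for the formula:
1. ¬(◇□(¬p ∧ ¬q) → □(¬p ∧ ¬q)) ∧ q, w0
2. ¬(◇□(¬p ∧ ¬q) → □(¬p ∧ ¬q)), w0
3. q, w0
4. ◇□(¬p ∧ ¬q), w0
5. ¬□(¬p ∧ ¬q), w0
6. □(¬p ∧ ¬q), w1
7. ¬p ∧ ¬q, w0
8. ¬p, w0
9. ¬q, w0
Accessibility: w0Rw0, w0Rw1, w1Rw0, w1Rw1
Branch closes: q and ¬q both at w0.
Every branch closes (one shown): unsatisfiable in S5.
S4-tableau for the formula:
1. ¬(◇□(¬p ∧ ¬q) → □(¬p ∧ ¬q)) ∧ q, w0
2. ¬(◇□(¬p ∧ ¬q) → □(¬p ∧ ¬q)), w0
3. q, w0
4. ◇□(¬p ∧ ¬q), w0
5. ¬□(¬p ∧ ¬q), w0
6. □(¬p ∧ ¬q), w1
7. ¬p ∧ ¬q, w1
8. ¬p, w1
9. ¬q, w1
10. ¬(¬p ∧ ¬q), w2
11. q, w2
Accessibility: w0Rw0, w0Rw1, w0Rw2, w1Rw1, w2Rw2
Complete open branch: satisfiable in S4, hence also in K, T (this S4-model is also a K-model and a T-model).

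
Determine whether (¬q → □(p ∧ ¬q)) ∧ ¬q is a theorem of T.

Tableau for the negation ¬((¬q → □(p ∧ ¬q)) ∧ ¬q):
1. ¬((¬q → □(p ∧ ¬q)) ∧ ¬q), 0
2. q, 0
Accessibility: 0R0
The negation has an open branch (countermodel exists).

No, not valid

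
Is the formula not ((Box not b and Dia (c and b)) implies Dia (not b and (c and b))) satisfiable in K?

1. not ((Box not b and Dia (c and b)) implies Dia (not b and (c and b))), 0
2. Box not b and Dia (c and b), 0   [neg-implies-rule on 1]
3. not Dia (not b and (c and b)), 0   [neg-implies-rule on 1]
4. Box not b, 0   [and-rule on 2]
5. Dia (c and b), 0   [and-rule on 2]
6. c and b, 1   [Dia-rule on 5: fresh world 1, 0R1]
7. c, 1   [and-rule on 6]
8. b, 1   [and-rule on 6]
9. not (not b and (c and b)), 1   [neg-Dia-rule on 3 via 0R1]
10. not b, 1   [Box-rule on 4 via 0R1]
Accessibility: 0R1
Branch closes: b and not b both at 1.
(One branch shown.) All branches close.

Unsatisfiable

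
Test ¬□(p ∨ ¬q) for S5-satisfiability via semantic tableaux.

1. ¬□(p ∨ ¬q), 0
2. ¬(p ∨ ¬q), 1
3. ¬p, 1
4. q, 1
Accessibility: 0R0, 0R1, 1R0, 1R1

Satisfiable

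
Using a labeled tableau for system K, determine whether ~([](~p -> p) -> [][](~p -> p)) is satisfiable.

Yes, satisfiable

1. ~([](~p -> p) -> [][](~p -> p)), 0
2. [](~p -> p), 0
3. ~[][](~p -> p), 0
4. ~[](~p -> p), 1
5. ~p -> p, 1
6. p, 1
7. ~(~p -> p), 2
8. ~p, 2
Accessibility: 0R1, 1R2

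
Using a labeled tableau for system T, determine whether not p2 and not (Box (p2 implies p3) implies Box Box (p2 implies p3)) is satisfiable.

Yes, satisfiable

1. not p2 and not (Box (p2 implies p3) implies Box Box (p2 implies p3)), 0
2. not p2, 0
3. not (Box (p2 implies p3) implies Box Box (p2 implies p3)), 0
4. Box (p2 implies p3), 0
5. not Box Box (p2 implies p3), 0
6. p2 implies p3, 0
7. p3, 0
8. not Box (p2 implies p3), 1
9. p2 implies p3, 1
10. p3, 1
11. not (p2 implies p3), 2
12. p2, 2
13. not p3, 2
Accessibility: 0R0, 0R1, 1R1, 1R2, 2R2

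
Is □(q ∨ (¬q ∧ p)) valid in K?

Not valid

Tableau for the negation ¬□(q ∨ (¬q ∧ p)):
1. ¬□(q ∨ (¬q ∧ p)), u
2. ¬(q ∨ (¬q ∧ p)), v
3. ¬q, v
4. ¬(¬q ∧ p), v
5. ¬p, v
Accessibility: uRv
The negation has an open branch (countermodel exists).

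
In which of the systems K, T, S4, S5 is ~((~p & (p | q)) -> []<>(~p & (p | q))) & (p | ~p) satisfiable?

S4-tableau for the formula:
1. ~((~p & (p | q)) -> []<>(~p & (p | q))) & (p | ~p), 0
2. ~((~p & (p | q)) -> []<>(~p & (p | q))), 0
3. p | ~p, 0
4. ~p & (p | q), 0
5. ~[]<>(~p & (p | q)), 0
6. ~p, 0
7. p | q, 0
8. q, 0
9. ~<>(~p & (p | q)), 1
10. ~(~p & (p | q)), 1
11. ~(p | q), 1
12. ~p, 1
13. ~q, 1
Accessibility: 0R0, 0R1, 1R1
Complete open branch: satisfiable in S4, hence also in K, T (this S4-model is also a K-model and a T-model).
S5-tableau for the formula:
1. ~((~p & (p | q)) -> []<>(~p & (p | q))) & (p | ~p), 0
2. ~((~p & (p | q)) -> []<>(~p & (p | q))), 0
3. p | ~p, 0
4. ~p & (p | q), 0
5. ~[]<>(~p & (p | q)), 0
6. ~p, 0
7. p | q, 0
8. q, 0
9. ~<>(~p & (p | q)), 1
10. ~(~p & (p | q)), 0
11. ~(~p & (p | q)), 1
12. ~(p | q), 0
13. ~q, 0
Accessibility: 0R0, 0R1, 1R0, 1R1
Branch closes: q and ~q both at 0.
Every branch closes (one shown): unsatisfiable in S5.

K, T, S4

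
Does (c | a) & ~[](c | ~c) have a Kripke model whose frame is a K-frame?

Unsatisfiable (every branch closes)

1. (c | a) & ~[](c | ~c), 0
2. c | a, 0
3. ~[](c | ~c), 0
4. a, 0
5. ~(c | ~c), 1
6. ~c, 1
7. c, 1
Accessibility: 0R1
Branch closes: c and ~c both at 1.
(One branch shown.) All branches close.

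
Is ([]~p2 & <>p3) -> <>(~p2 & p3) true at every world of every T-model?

Valid

Tableau for the negation ~(([]~p2 & <>p3) -> <>(~p2 & p3)):
1. ~(([]~p2 & <>p3) -> <>(~p2 & p3)), u
2. []~p2 & <>p3, u
3. ~<>(~p2 & p3), u
4. []~p2, u
5. <>p3, u
6. ~(~p2 & p3), u
7. ~p2, u
8. ~p3, u
9. p3, v
10. ~(~p2 & p3), v
11. ~p2, v
12. ~p3, v
Accessibility: uRu, uRv, vRv
Branch closes: p3 and ~p3 both at v.
All branches of the negation close; one closing branch shown above.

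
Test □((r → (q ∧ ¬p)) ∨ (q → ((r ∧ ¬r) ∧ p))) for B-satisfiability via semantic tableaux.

1. □((r → (q ∧ ¬p)) ∨ (q → ((r ∧ ¬r) ∧ p))), u
2. (r → (q ∧ ¬p)) ∨ (q → ((r ∧ ¬r) ∧ p)), u
3. q → ((r ∧ ¬r) ∧ p), u
4. ¬q, u
Accessibility: uRu

Yes, satisfiable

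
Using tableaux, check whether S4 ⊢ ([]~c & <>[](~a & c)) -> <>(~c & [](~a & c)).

Valid in S4

Tableau for the negation ~(([]~c & <>[](~a & c)) -> <>(~c & [](~a & c))):
1. ~(([]~c & <>[](~a & c)) -> <>(~c & [](~a & c))), w0
2. []~c & <>[](~a & c), w0   [~->-rule on 1]
3. ~<>(~c & [](~a & c)), w0   [~->-rule on 1]
4. []~c, w0   [&-rule on 2]
5. <>[](~a & c), w0   [&-rule on 2]
6. ~(~c & [](~a & c)), w0   [~<>-rule on 3 via w0Rw0]
7. ~c, w0   [[]-rule on 4 via w0Rw0]
8. ~[](~a & c), w0   [~&-rule on 6 (branches; this branch)]
9. [](~a & c), w1   [<>-rule on 5: fresh world w1, w0Rw1]
10. ~(~c & [](~a & c)), w1   [~<>-rule on 3 via w0Rw1]
11. ~c, w1   [[]-rule on 4 via w0Rw1]
12. ~a & c, w1   [[]-rule on 9 via w1Rw1]
13. ~a, w1   [&-rule on 12]
14. c, w1   [&-rule on 12]
Accessibility: w0Rw0, w0Rw1, w1Rw1
Branch closes: c and ~c both at w1.
Every branch of the negation's tableau closes; the branch above is one of them.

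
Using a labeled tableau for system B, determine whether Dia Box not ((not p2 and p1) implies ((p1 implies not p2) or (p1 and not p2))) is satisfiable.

1. Dia Box not ((not p2 and p1) implies ((p1 implies not p2) or (p1 and not p2))), 0
2. Box not ((not p2 and p1) implies ((p1 implies not p2) or (p1 and not p2))), 1   [Dia-rule on 1: fresh world 1, 0R1]
3. not ((not p2 and p1) implies ((p1 implies not p2) or (p1 and not p2))), 0   [Box-rule on 2 via 1R0]
4. not p2 and p1, 0   [neg-implies-rule on 3]
5. not ((p1 implies not p2) or (p1 and not p2)), 0   [neg-implies-rule on 3]
6. not p2, 0   [and-rule on 4]
7. p1, 0   [and-rule on 4]
8. not (p1 implies not p2), 0   [neg-or-rule on 5]
9. not (p1 and not p2), 0   [neg-or-rule on 5]
10. p2, 0   [neg-implies-rule on 8]
Accessibility: 0R0, 0R1, 1R0, 1R1
Branch closes: p2 and not p2 both at 0.
All branches of the tableau close; one closing branch shown above.

No, unsatisfiable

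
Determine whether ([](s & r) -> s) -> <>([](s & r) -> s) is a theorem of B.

Valid in B

Tableau for the negation ~(([](s & r) -> s) -> <>([](s & r) -> s)):
1. ~(([](s & r) -> s) -> <>([](s & r) -> s)), 0
2. [](s & r) -> s, 0
3. ~<>([](s & r) -> s), 0
4. ~([](s & r) -> s), 0
5. [](s & r), 0
6. ~s, 0
7. s & r, 0
8. s, 0
9. r, 0
Accessibility: 0R0
Branch closes: s and ~s both at 0.
All branches of the negation close; one closing branch shown above.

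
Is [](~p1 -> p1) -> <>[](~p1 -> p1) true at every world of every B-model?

Valid in B

Tableau for the negation ~([](~p1 -> p1) -> <>[](~p1 -> p1)):
1. ~([](~p1 -> p1) -> <>[](~p1 -> p1)), u
2. [](~p1 -> p1), u
3. ~<>[](~p1 -> p1), u
4. ~p1 -> p1, u
5. ~[](~p1 -> p1), u
6. p1, u
7. ~(~p1 -> p1), v
8. ~p1, v
9. ~p1 -> p1, v
10. ~[](~p1 -> p1), v
11. p1, v
Accessibility: uRu, uRv, vRu, vRv
Branch closes: p1 and ~p1 both at v.
Every branch of the negation's tableau closes; the branch above is one of them.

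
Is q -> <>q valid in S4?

Valid

Tableau for the negation ~(q -> <>q):
1. ~(q -> <>q), u
2. q, u
3. ~<>q, u
4. ~q, u
Accessibility: uRu
Branch closes: q and ~q both at u.
Every branch of the negation's tableau closes; the branch above is one of them.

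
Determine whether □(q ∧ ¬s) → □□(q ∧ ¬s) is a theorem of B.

Tableau for the negation ¬(□(q ∧ ¬s) → □□(q ∧ ¬s)):
1. ¬(□(q ∧ ¬s) → □□(q ∧ ¬s)), u
2. □(q ∧ ¬s), u   [¬→-rule on 1]
3. ¬□□(q ∧ ¬s), u   [¬→-rule on 1]
4. q ∧ ¬s, u   [□-rule on 2 via uRu]
5. q, u   [∧-rule on 4]
6. ¬s, u   [∧-rule on 4]
7. ¬□(q ∧ ¬s), v   [¬□-rule on 3: fresh world v, uRv]
8. q ∧ ¬s, v   [□-rule on 2 via uRv]
9. q, v   [∧-rule on 8]
10. ¬s, v   [∧-rule on 8]
11. ¬(q ∧ ¬s), w   [¬□-rule on 7: fresh world w, vRw]
12. s, w   [¬∧-rule on 11 (branches; this branch)]
Accessibility: uRu, uRv, vRu, vRv, vRw, wRv, wRw
The negation has an open branch (countermodel exists).

No, not valid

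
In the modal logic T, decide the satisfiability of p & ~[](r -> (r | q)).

1. p & ~[](r -> (r | q)), u
2. p, u
3. ~[](r -> (r | q)), u
4. ~(r -> (r | q)), v
5. r, v
6. ~(r | q), v
7. ~r, v
8. ~q, v
Accessibility: uRu, uRv, vRv
Branch closes: r and ~r both at v.
Every branch closes; the branch above is one of them.

No, unsatisfiable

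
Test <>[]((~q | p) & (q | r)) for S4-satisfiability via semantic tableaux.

1. <>[]((~q | p) & (q | r)), u
2. []((~q | p) & (q | r)), v
3. (~q | p) & (q | r), v
4. ~q | p, v
5. q | r, v
6. p, v
7. r, v
Accessibility: uRu, uRv, vRv

Satisfiable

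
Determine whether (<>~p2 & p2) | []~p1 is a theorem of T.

Not valid

Tableau for the negation ~((<>~p2 & p2) | []~p1):
1. ~((<>~p2 & p2) | []~p1), u
2. ~(<>~p2 & p2), u
3. ~[]~p1, u
4. ~p2, u
5. p1, v
Accessibility: uRu, uRv, vRv
The negation has an open branch (countermodel exists).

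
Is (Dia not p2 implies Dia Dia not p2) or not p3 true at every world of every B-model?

Valid in B

Tableau for the negation not ((Dia not p2 implies Dia Dia not p2) or not p3):
1. not ((Dia not p2 implies Dia Dia not p2) or not p3), u
2. not (Dia not p2 implies Dia Dia not p2), u
3. p3, u
4. Dia not p2, u
5. not Dia Dia not p2, u
6. not Dia not p2, u
7. p2, u
8. not p2, v
9. not Dia not p2, v
10. p2, v
Accessibility: uRu, uRv, vRu, vRv
Branch closes: p2 and not p2 both at v.
All branches of the negation close; one closing branch shown above.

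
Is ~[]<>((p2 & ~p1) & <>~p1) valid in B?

No, not valid

Tableau for the negation []<>((p2 & ~p1) & <>~p1):
1. []<>((p2 & ~p1) & <>~p1), 0
2. <>((p2 & ~p1) & <>~p1), 0
3. (p2 & ~p1) & <>~p1, 1
4. p2 & ~p1, 1
5. <>~p1, 1
6. p2, 1
7. ~p1, 1
8. <>((p2 & ~p1) & <>~p1), 1
9. ~p1, 2
10. (p2 & ~p1) & <>~p1, 3
11. p2 & ~p1, 3
12. <>~p1, 3
13. p2, 3
14. ~p1, 3
15. ~p1, 4
Accessibility: 0R0, 0R1, 1R0, 1R1, 1R2, 1R3, 2R1, 2R2, 3R1, 3R3, 3R4, 4R3, 4R4
The negation has an open branch (countermodel exists).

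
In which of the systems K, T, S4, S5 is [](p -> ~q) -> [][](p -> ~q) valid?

S4, S5

T-tableau for the negation ~([](p -> ~q) -> [][](p -> ~q)):
1. ~([](p -> ~q) -> [][](p -> ~q)), 0
2. [](p -> ~q), 0
3. ~[][](p -> ~q), 0
4. p -> ~q, 0
5. ~q, 0
6. ~[](p -> ~q), 1
7. p -> ~q, 1
8. ~q, 1
9. ~(p -> ~q), 2
10. p, 2
11. q, 2
Accessibility: 0R0, 0R1, 1R1, 1R2, 2R2
Complete open branch: countermodel on a T-frame, so not valid in T, nor in K (the same frame is also a K-frame).
S4-tableau for the negation ~([](p -> ~q) -> [][](p -> ~q)):
1. ~([](p -> ~q) -> [][](p -> ~q)), 0
2. [](p -> ~q), 0
3. ~[][](p -> ~q), 0
4. p -> ~q, 0
5. ~q, 0
6. ~[](p -> ~q), 1
7. p -> ~q, 1
8. ~q, 1
9. ~(p -> ~q), 2
10. p, 2
11. q, 2
12. p -> ~q, 2
13. ~q, 2
Accessibility: 0R0, 0R1, 0R2, 1R1, 1R2, 2R2
Branch closes: q and ~q both at 2.
Every branch closes (one shown): valid in S4, hence also in S5 (every theorem of S4 is a theorem of S5).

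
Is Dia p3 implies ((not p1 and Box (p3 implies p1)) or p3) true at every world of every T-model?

Tableau for the negation not (Dia p3 implies ((not p1 and Box (p3 implies p1)) or p3)):
1. not (Dia p3 implies ((not p1 and Box (p3 implies p1)) or p3)), w0
2. Dia p3, w0
3. not ((not p1 and Box (p3 implies p1)) or p3), w0
4. not (not p1 and Box (p3 implies p1)), w0
5. not p3, w0
6. not Box (p3 implies p1), w0
7. p3, w1
8. not (p3 implies p1), w2
9. p3, w2
10. not p1, w2
Accessibility: w0Rw0, w0Rw1, w0Rw2, w1Rw1, w2Rw2
The negation has an open branch (countermodel exists).

Invalid (countermodel exists)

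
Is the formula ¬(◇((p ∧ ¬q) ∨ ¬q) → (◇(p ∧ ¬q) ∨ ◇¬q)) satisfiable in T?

Unsatisfiable (every branch closes)

1. ¬(◇((p ∧ ¬q) ∨ ¬q) → (◇(p ∧ ¬q) ∨ ◇¬q)), 0
2. ◇((p ∧ ¬q) ∨ ¬q), 0
3. ¬(◇(p ∧ ¬q) ∨ ◇¬q), 0
4. ¬◇(p ∧ ¬q), 0
5. ¬◇¬q, 0
6. ¬(p ∧ ¬q), 0
7. q, 0
8. (p ∧ ¬q) ∨ ¬q, 1
9. ¬(p ∧ ¬q), 1
10. q, 1
11. p ∧ ¬q, 1
12. p, 1
13. ¬q, 1
Accessibility: 0R0, 0R1, 1R1
Branch closes: q and ¬q both at 1.
All branches of the tableau close; one closing branch shown above.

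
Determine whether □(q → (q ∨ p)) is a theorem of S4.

Valid in S4

Tableau for the negation ¬□(q → (q ∨ p)):
1. ¬□(q → (q ∨ p)), w0
2. ¬(q → (q ∨ p)), w1
3. q, w1
4. ¬(q ∨ p), w1
5. ¬q, w1
6. ¬p, w1
Accessibility: w0Rw0, w0Rw1, w1Rw1
Branch closes: q and ¬q both at w1.
All branches of the negation close; one closing branch shown above.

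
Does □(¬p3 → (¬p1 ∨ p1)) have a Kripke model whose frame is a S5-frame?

Yes, satisfiable

1. □(¬p3 → (¬p1 ∨ p1)), u
2. ¬p3 → (¬p1 ∨ p1), u   [□-rule on 1 via uRu]
3. ¬p1 ∨ p1, u   [→-rule on 2 (branches; this branch)]
4. p1, u   [∨-rule on 3 (branches; this branch)]
Accessibility: uRu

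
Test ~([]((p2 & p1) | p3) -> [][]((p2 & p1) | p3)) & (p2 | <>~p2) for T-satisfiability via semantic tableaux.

Yes, satisfiable

1. ~([]((p2 & p1) | p3) -> [][]((p2 & p1) | p3)) & (p2 | <>~p2), 0
2. ~([]((p2 & p1) | p3) -> [][]((p2 & p1) | p3)), 0
3. p2 | <>~p2, 0
4. []((p2 & p1) | p3), 0
5. ~[][]((p2 & p1) | p3), 0
6. (p2 & p1) | p3, 0
7. <>~p2, 0
8. p3, 0
9. ~[]((p2 & p1) | p3), 1
10. (p2 & p1) | p3, 1
11. p3, 1
12. ~p2, 2
13. (p2 & p1) | p3, 2
14. p3, 2
15. ~((p2 & p1) | p3), 3
16. ~(p2 & p1), 3
17. ~p3, 3
18. ~p1, 3
Accessibility: 0R0, 0R1, 0R2, 1R1, 1R3, 2R2, 3R3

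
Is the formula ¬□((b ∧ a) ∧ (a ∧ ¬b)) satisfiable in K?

Satisfiable

1. ¬□((b ∧ a) ∧ (a ∧ ¬b)), w0
2. ¬((b ∧ a) ∧ (a ∧ ¬b)), w1
3. ¬(a ∧ ¬b), w1
4. b, w1
Accessibility: w0Rw1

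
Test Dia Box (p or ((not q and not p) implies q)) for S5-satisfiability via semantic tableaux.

1. Dia Box (p or ((not q and not p) implies q)), u
2. Box (p or ((not q and not p) implies q)), v
3. p or ((not q and not p) implies q), u
4. p or ((not q and not p) implies q), v
5. (not q and not p) implies q, u
6. (not q and not p) implies q, v
7. q, u
8. q, v
Accessibility: uRu, uRv, vRu, vRv

Satisfiable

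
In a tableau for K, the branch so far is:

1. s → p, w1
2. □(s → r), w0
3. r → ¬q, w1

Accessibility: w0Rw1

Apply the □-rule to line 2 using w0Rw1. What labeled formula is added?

s → r, w1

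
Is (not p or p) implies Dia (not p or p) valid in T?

Tableau for the negation not ((not p or p) implies Dia (not p or p)):
1. not ((not p or p) implies Dia (not p or p)), 0
2. not p or p, 0   [neg-implies-rule on 1]
3. not Dia (not p or p), 0   [neg-implies-rule on 1]
4. not (not p or p), 0   [neg-Dia-rule on 3 via 0R0]
5. p, 0   [neg-or-rule on 4]
6. not p, 0   [neg-or-rule on 4]
Accessibility: 0R0
Branch closes: p and not p both at 0.
Every branch of the negation's tableau closes; the branch above is one of them.

Valid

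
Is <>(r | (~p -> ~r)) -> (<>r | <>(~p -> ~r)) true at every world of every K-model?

Tableau for the negation ~(<>(r | (~p -> ~r)) -> (<>r | <>(~p -> ~r))):
1. ~(<>(r | (~p -> ~r)) -> (<>r | <>(~p -> ~r))), w0
2. <>(r | (~p -> ~r)), w0
3. ~(<>r | <>(~p -> ~r)), w0
4. ~<>r, w0
5. ~<>(~p -> ~r), w0
6. r | (~p -> ~r), w1
7. ~r, w1
8. ~(~p -> ~r), w1
9. ~p, w1
10. r, w1
Accessibility: w0Rw1
Branch closes: r and ~r both at w1.
All branches of the negation close; one closing branch shown above.

Valid in K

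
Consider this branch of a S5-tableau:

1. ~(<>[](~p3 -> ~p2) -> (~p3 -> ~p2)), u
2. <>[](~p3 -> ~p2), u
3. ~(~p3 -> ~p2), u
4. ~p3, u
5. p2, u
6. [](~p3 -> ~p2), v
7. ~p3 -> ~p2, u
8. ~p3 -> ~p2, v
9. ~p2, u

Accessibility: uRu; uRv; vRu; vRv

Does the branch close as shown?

Both p2 and ~p2 appear at u.

Yes, closed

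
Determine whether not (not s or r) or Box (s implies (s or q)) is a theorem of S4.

Yes, valid

Tableau for the negation not (not (not s or r) or Box (s implies (s or q))):
1. not (not (not s or r) or Box (s implies (s or q))), w0
2. not s or r, w0
3. not Box (s implies (s or q)), w0
4. r, w0
5. not (s implies (s or q)), w1
6. s, w1
7. not (s or q), w1
8. not s, w1
9. not q, w1
Accessibility: w0Rw0, w0Rw1, w1Rw1
Branch closes: s and not s both at w1.
All branches of the negation close; one closing branch shown above.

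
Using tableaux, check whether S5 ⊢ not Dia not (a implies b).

Not valid

Tableau for the negation Dia not (a implies b):
1. Dia not (a implies b), w0
2. not (a implies b), w1   [Dia-rule on 1: fresh world w1, w0Rw1]
3. a, w1   [neg-implies-rule on 2]
4. not b, w1   [neg-implies-rule on 2]
Accessibility: w0Rw0, w0Rw1, w1Rw0, w1Rw1
The negation has an open branch (countermodel exists).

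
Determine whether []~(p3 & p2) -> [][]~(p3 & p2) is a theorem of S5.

Yes, valid

Tableau for the negation ~([]~(p3 & p2) -> [][]~(p3 & p2)):
1. ~([]~(p3 & p2) -> [][]~(p3 & p2)), 0
2. []~(p3 & p2), 0
3. ~[][]~(p3 & p2), 0
4. ~(p3 & p2), 0
5. ~p2, 0
6. ~[]~(p3 & p2), 1
7. ~(p3 & p2), 1
8. ~p2, 1
9. p3 & p2, 2
10. p3, 2
11. p2, 2
12. ~(p3 & p2), 2
13. ~p2, 2
Accessibility: 0R0, 0R1, 0R2, 1R0, 1R1, 1R2, 2R0, 2R1, 2R2
Branch closes: p2 and ~p2 both at 2.
All branches of the negation close; one closing branch shown above.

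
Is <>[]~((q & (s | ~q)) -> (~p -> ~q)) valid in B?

Tableau for the negation ~<>[]~((q & (s | ~q)) -> (~p -> ~q)):
1. ~<>[]~((q & (s | ~q)) -> (~p -> ~q)), u
2. ~[]~((q & (s | ~q)) -> (~p -> ~q)), u   [~<>-rule on 1 via uRu]
3. (q & (s | ~q)) -> (~p -> ~q), v   [~[]-rule on 2: fresh world v, uRv]
4. ~[]~((q & (s | ~q)) -> (~p -> ~q)), v   [~<>-rule on 1 via uRv]
5. ~p -> ~q, v   [->-rule on 3 (branches; this branch)]
6. ~q, v   [->-rule on 5 (branches; this branch)]
7. (q & (s | ~q)) -> (~p -> ~q), w   [~[]-rule on 4: fresh world w, vRw]
8. ~p -> ~q, w   [->-rule on 7 (branches; this branch)]
9. ~q, w   [->-rule on 8 (branches; this branch)]
Accessibility: uRu, uRv, vRu, vRv, vRw, wRv, wRw
The negation has an open branch (countermodel exists).

Not valid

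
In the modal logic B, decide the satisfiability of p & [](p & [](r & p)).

Satisfiable

1. p & [](p & [](r & p)), w0
2. p, w0
3. [](p & [](r & p)), w0
4. p & [](r & p), w0
5. [](r & p), w0
6. r & p, w0
7. r, w0
Accessibility: w0Rw0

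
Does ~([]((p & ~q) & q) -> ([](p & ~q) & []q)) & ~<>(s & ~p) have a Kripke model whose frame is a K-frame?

Unsatisfiable

1. ~([]((p & ~q) & q) -> ([](p & ~q) & []q)) & ~<>(s & ~p), 0
2. ~([]((p & ~q) & q) -> ([](p & ~q) & []q)), 0
3. ~<>(s & ~p), 0
4. []((p & ~q) & q), 0
5. ~([](p & ~q) & []q), 0
6. ~[](p & ~q), 0
7. ~(p & ~q), 1
8. ~(s & ~p), 1
9. (p & ~q) & q, 1
10. p & ~q, 1
11. q, 1
12. p, 1
13. ~q, 1
Accessibility: 0R1
Branch closes: q and ~q both at 1.
All branches of the tableau close; one closing branch shown above.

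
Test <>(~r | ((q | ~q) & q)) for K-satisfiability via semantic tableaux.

Satisfiable

1. <>(~r | ((q | ~q) & q)), 0
2. ~r | ((q | ~q) & q), 1
3. (q | ~q) & q, 1
4. q | ~q, 1
5. q, 1
Accessibility: 0R1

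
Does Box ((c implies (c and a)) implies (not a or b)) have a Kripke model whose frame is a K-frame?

Satisfiable

1. Box ((c implies (c and a)) implies (not a or b)), 0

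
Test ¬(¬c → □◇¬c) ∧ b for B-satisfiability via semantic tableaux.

1. ¬(¬c → □◇¬c) ∧ b, 0
2. ¬(¬c → □◇¬c), 0
3. b, 0
4. ¬c, 0
5. ¬□◇¬c, 0
6. ¬◇¬c, 1
7. c, 0
Accessibility: 0R0, 0R1, 1R0, 1R1
Branch closes: c and ¬c both at 0.
Every branch closes; the branch above is one of them.

Unsatisfiable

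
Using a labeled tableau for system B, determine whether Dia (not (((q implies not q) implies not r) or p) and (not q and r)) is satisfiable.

Satisfiable (open branch found)

1. Dia (not (((q implies not q) implies not r) or p) and (not q and r)), u
2. not (((q implies not q) implies not r) or p) and (not q and r), v
3. not (((q implies not q) implies not r) or p), v
4. not q and r, v
5. not ((q implies not q) implies not r), v
6. not p, v
7. not q, v
8. r, v
9. q implies not q, v
Accessibility: uRu, uRv, vRu, vRv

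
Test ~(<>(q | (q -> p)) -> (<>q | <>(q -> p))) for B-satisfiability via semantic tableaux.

1. ~(<>(q | (q -> p)) -> (<>q | <>(q -> p))), u
2. <>(q | (q -> p)), u
3. ~(<>q | <>(q -> p)), u
4. ~<>q, u
5. ~<>(q -> p), u
6. ~q, u
7. ~(q -> p), u
8. q, u
9. ~p, u
Accessibility: uRu
Branch closes: q and ~q both at u.
(One branch shown.) All branches close.

Unsatisfiable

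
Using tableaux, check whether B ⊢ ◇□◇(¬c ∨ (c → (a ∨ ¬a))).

Tableau for the negation ¬◇□◇(¬c ∨ (c → (a ∨ ¬a))):
1. ¬◇□◇(¬c ∨ (c → (a ∨ ¬a))), 0
2. ¬□◇(¬c ∨ (c → (a ∨ ¬a))), 0   [¬◇-rule on 1 via 0R0]
3. ¬◇(¬c ∨ (c → (a ∨ ¬a))), 1   [¬□-rule on 2: fresh world 1, 0R1]
4. ¬□◇(¬c ∨ (c → (a ∨ ¬a))), 1   [¬◇-rule on 1 via 0R1]
5. ¬(¬c ∨ (c → (a ∨ ¬a))), 0   [¬◇-rule on 3 via 1R0]
6. c, 0   [¬∨-rule on 5]
7. ¬(c → (a ∨ ¬a)), 0   [¬∨-rule on 5]
8. ¬(a ∨ ¬a), 0   [¬→-rule on 7]
9. ¬a, 0   [¬∨-rule on 8]
10. a, 0   [¬∨-rule on 8]
Accessibility: 0R0, 0R1, 1R0, 1R1
Branch closes: a and ¬a both at 0.
Every branch of the negation's tableau closes; the branch above is one of them.

Yes, valid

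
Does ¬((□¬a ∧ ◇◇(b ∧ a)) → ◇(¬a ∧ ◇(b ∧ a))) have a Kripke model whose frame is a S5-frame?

Unsatisfiable (every branch closes)

1. ¬((□¬a ∧ ◇◇(b ∧ a)) → ◇(¬a ∧ ◇(b ∧ a))), 0
2. □¬a ∧ ◇◇(b ∧ a), 0   [¬→-rule on 1]
3. ¬◇(¬a ∧ ◇(b ∧ a)), 0   [¬→-rule on 1]
4. □¬a, 0   [∧-rule on 2]
5. ◇◇(b ∧ a), 0   [∧-rule on 2]
6. ¬(¬a ∧ ◇(b ∧ a)), 0   [¬◇-rule on 3 via 0R0]
7. ¬a, 0   [□-rule on 4 via 0R0]
8. ¬◇(b ∧ a), 0   [¬∧-rule on 6 (branches; this branch)]
9. ¬(b ∧ a), 0   [¬◇-rule on 8 via 0R0]
10. ◇(b ∧ a), 1   [◇-rule on 5: fresh world 1, 0R1]
11. ¬(¬a ∧ ◇(b ∧ a)), 1   [¬◇-rule on 3 via 0R1]
12. ¬a, 1   [□-rule on 4 via 0R1]
13. ¬(b ∧ a), 1   [¬◇-rule on 8 via 0R1]
14. ¬◇(b ∧ a), 1   [¬∧-rule on 11 (branches; this branch)]
15. b ∧ a, 2   [◇-rule on 10: fresh world 2, 1R2]
16. b, 2   [∧-rule on 15]
17. a, 2   [∧-rule on 15]
18. ¬(¬a ∧ ◇(b ∧ a)), 2   [¬◇-rule on 3 via 0R2]
19. ¬a, 2   [□-rule on 4 via 0R2]
Accessibility: 0R0, 0R1, 0R2, 1R0, 1R1, 1R2, 2R0, 2R1, 2R2
Branch closes: a and ¬a both at 2.
All branches of the tableau close; one closing branch shown above.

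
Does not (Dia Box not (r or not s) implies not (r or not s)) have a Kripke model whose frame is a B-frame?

No, unsatisfiable

1. not (Dia Box not (r or not s) implies not (r or not s)), u
2. Dia Box not (r or not s), u
3. r or not s, u
4. not s, u
5. Box not (r or not s), v
6. not (r or not s), u
7. not r, u
8. s, u
Accessibility: uRu, uRv, vRu, vRv
Branch closes: s and not s both at u.
Every branch closes; the branch above is one of them.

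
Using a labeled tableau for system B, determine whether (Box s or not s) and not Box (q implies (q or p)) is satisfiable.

1. (Box s or not s) and not Box (q implies (q or p)), u
2. Box s or not s, u   [and-rule on 1]
3. not Box (q implies (q or p)), u   [and-rule on 1]
4. Box s, u   [or-rule on 2 (branches; this branch)]
5. s, u   [Box-rule on 4 via uRu]
6. not (q implies (q or p)), v   [neg-Box-rule on 3: fresh world v, uRv]
7. q, v   [neg-implies-rule on 6]
8. not (q or p), v   [neg-implies-rule on 6]
9. not q, v   [neg-or-rule on 8]
10. not p, v   [neg-or-rule on 8]
Accessibility: uRu, uRv, vRu, vRv
Branch closes: q and not q both at v.
Every branch closes; the branch above is one of them.

Unsatisfiable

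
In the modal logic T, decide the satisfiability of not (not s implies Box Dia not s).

Satisfiable (open branch found)

1. not (not s implies Box Dia not s), 0
2. not s, 0   [neg-implies-rule on 1]
3. not Box Dia not s, 0   [neg-implies-rule on 1]
4. not Dia not s, 1   [neg-Box-rule on 3: fresh world 1, 0R1]
5. s, 1   [neg-Dia-rule on 4 via 1R1]
Accessibility: 0R0, 0R1, 1R1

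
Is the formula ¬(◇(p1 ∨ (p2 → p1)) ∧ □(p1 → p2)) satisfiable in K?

Satisfiable (open branch found)

1. ¬(◇(p1 ∨ (p2 → p1)) ∧ □(p1 → p2)), u
2. ¬□(p1 → p2), u
3. ¬(p1 → p2), v
4. p1, v
5. ¬p2, v
Accessibility: uRv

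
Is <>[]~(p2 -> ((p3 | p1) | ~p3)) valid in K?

Not valid

Tableau for the negation ~<>[]~(p2 -> ((p3 | p1) | ~p3)):
1. ~<>[]~(p2 -> ((p3 | p1) | ~p3)), u
The negation has an open branch (countermodel exists).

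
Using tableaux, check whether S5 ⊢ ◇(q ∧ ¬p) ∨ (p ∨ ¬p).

Yes, valid

Tableau for the negation ¬(◇(q ∧ ¬p) ∨ (p ∨ ¬p)):
1. ¬(◇(q ∧ ¬p) ∨ (p ∨ ¬p)), w0
2. ¬◇(q ∧ ¬p), w0
3. ¬(p ∨ ¬p), w0
4. ¬p, w0
5. p, w0
Accessibility: w0Rw0
Branch closes: p and ¬p both at w0.
All branches of the negation close; one closing branch shown above.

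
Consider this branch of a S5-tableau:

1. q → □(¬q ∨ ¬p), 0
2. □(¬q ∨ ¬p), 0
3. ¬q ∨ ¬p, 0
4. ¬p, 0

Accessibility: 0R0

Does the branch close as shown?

Not closed

There is no literal clash: for every atom and world, at most one sign appears.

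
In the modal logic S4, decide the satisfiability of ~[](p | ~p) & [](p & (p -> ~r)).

1. ~[](p | ~p) & [](p & (p -> ~r)), 0
2. ~[](p | ~p), 0
3. [](p & (p -> ~r)), 0
4. p & (p -> ~r), 0
5. p, 0
6. p -> ~r, 0
7. ~r, 0
8. ~(p | ~p), 1
9. ~p, 1
10. p, 1
Accessibility: 0R0, 0R1, 1R1
Branch closes: p and ~p both at 1.
(One branch shown.) All branches close.

Unsatisfiable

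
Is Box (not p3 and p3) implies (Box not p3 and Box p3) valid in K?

Tableau for the negation not (Box (not p3 and p3) implies (Box not p3 and Box p3)):
1. not (Box (not p3 and p3) implies (Box not p3 and Box p3)), u
2. Box (not p3 and p3), u   [neg-implies-rule on 1]
3. not (Box not p3 and Box p3), u   [neg-implies-rule on 1]
4. not Box p3, u   [neg-and-rule on 3 (branches; this branch)]
5. not p3, v   [neg-Box-rule on 4: fresh world v, uRv]
6. not p3 and p3, v   [Box-rule on 2 via uRv]
7. p3, v   [and-rule on 6]
Accessibility: uRv
Branch closes: p3 and not p3 both at v.
Every branch of the negation's tableau closes; the branch above is one of them.

Valid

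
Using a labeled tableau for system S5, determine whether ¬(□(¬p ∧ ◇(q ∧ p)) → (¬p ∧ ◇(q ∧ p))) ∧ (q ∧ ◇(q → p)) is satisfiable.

Unsatisfiable

1. ¬(□(¬p ∧ ◇(q ∧ p)) → (¬p ∧ ◇(q ∧ p))) ∧ (q ∧ ◇(q → p)), 0
2. ¬(□(¬p ∧ ◇(q ∧ p)) → (¬p ∧ ◇(q ∧ p))), 0
3. q ∧ ◇(q → p), 0
4. □(¬p ∧ ◇(q ∧ p)), 0
5. ¬(¬p ∧ ◇(q ∧ p)), 0
6. q, 0
7. ◇(q → p), 0
8. ¬p ∧ ◇(q ∧ p), 0
9. ¬p, 0
10. ◇(q ∧ p), 0
11. ¬◇(q ∧ p), 0
12. ¬(q ∧ p), 0
13. q → p, 1
14. ¬p ∧ ◇(q ∧ p), 1
15. ¬p, 1
16. ◇(q ∧ p), 1
17. ¬(q ∧ p), 1
18. ¬q, 1
19. q ∧ p, 2
20. q, 2
21. p, 2
22. ¬p ∧ ◇(q ∧ p), 2
23. ¬p, 2
24. ◇(q ∧ p), 2
Accessibility: 0R0, 0R1, 0R2, 1R0, 1R1, 1R2, 2R0, 2R1, 2R2
Branch closes: p and ¬p both at 2.
Every branch closes; the branch above is one of them.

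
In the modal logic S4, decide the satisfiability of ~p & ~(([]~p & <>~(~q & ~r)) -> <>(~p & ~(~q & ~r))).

1. ~p & ~(([]~p & <>~(~q & ~r)) -> <>(~p & ~(~q & ~r))), w0
2. ~p, w0   [&-rule on 1]
3. ~(([]~p & <>~(~q & ~r)) -> <>(~p & ~(~q & ~r))), w0   [&-rule on 1]
4. []~p & <>~(~q & ~r), w0   [~->-rule on 3]
5. ~<>(~p & ~(~q & ~r)), w0   [~->-rule on 3]
6. []~p, w0   [&-rule on 4]
7. <>~(~q & ~r), w0   [&-rule on 4]
8. ~(~p & ~(~q & ~r)), w0   [~<>-rule on 5 via w0Rw0]
9. ~q & ~r, w0   [~&-rule on 8 (branches; this branch)]
10. ~q, w0   [&-rule on 9]
11. ~r, w0   [&-rule on 9]
12. ~(~q & ~r), w1   [<>-rule on 7: fresh world w1, w0Rw1]
13. ~(~p & ~(~q & ~r)), w1   [~<>-rule on 5 via w0Rw1]
14. ~p, w1   [[]-rule on 6 via w0Rw1]
15. r, w1   [~&-rule on 12 (branches; this branch)]
16. ~q & ~r, w1   [~&-rule on 13 (branches; this branch)]
17. ~q, w1   [&-rule on 16]
18. ~r, w1   [&-rule on 16]
Accessibility: w0Rw0, w0Rw1, w1Rw1
Branch closes: r and ~r both at w1.
(One branch shown.) All branches close.

Unsatisfiable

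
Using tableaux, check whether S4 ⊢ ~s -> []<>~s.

No, not valid

Tableau for the negation ~(~s -> []<>~s):
1. ~(~s -> []<>~s), 0
2. ~s, 0
3. ~[]<>~s, 0
4. ~<>~s, 1
5. s, 1
Accessibility: 0R0, 0R1, 1R1
The negation has an open branch (countermodel exists).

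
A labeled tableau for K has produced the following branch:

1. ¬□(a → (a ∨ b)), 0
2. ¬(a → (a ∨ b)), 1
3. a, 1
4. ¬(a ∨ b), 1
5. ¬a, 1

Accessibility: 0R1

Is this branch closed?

Closed

Both a and ¬a appear at 1.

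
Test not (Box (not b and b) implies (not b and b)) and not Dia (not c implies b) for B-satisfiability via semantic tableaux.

No, unsatisfiable

1. not (Box (not b and b) implies (not b and b)) and not Dia (not c implies b), w0
2. not (Box (not b and b) implies (not b and b)), w0   [and-rule on 1]
3. not Dia (not c implies b), w0   [and-rule on 1]
4. Box (not b and b), w0   [neg-implies-rule on 2]
5. not (not b and b), w0   [neg-implies-rule on 2]
6. not (not c implies b), w0   [neg-Dia-rule on 3 via w0Rw0]
7. not c, w0   [neg-implies-rule on 6]
8. not b, w0   [neg-implies-rule on 6]
9. not b and b, w0   [Box-rule on 4 via w0Rw0]
10. b, w0   [and-rule on 9]
Accessibility: w0Rw0
Branch closes: b and not b both at w0.
Every branch closes; the branch above is one of them.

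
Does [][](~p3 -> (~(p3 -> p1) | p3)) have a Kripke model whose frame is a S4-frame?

1. [][](~p3 -> (~(p3 -> p1) | p3)), u
2. [](~p3 -> (~(p3 -> p1) | p3)), u
3. ~p3 -> (~(p3 -> p1) | p3), u
4. ~(p3 -> p1) | p3, u
5. p3, u
Accessibility: uRu

Satisfiable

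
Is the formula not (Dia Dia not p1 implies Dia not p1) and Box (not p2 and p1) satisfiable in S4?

1. not (Dia Dia not p1 implies Dia not p1) and Box (not p2 and p1), w0
2. not (Dia Dia not p1 implies Dia not p1), w0
3. Box (not p2 and p1), w0
4. Dia Dia not p1, w0
5. not Dia not p1, w0
6. not p2 and p1, w0
7. not p2, w0
8. p1, w0
9. Dia not p1, w1
10. not p2 and p1, w1
11. not p2, w1
12. p1, w1
13. not p1, w2
14. not p2 and p1, w2
15. not p2, w2
16. p1, w2
Accessibility: w0Rw0, w0Rw1, w0Rw2, w1Rw1, w1Rw2, w2Rw2
Branch closes: p1 and not p1 both at w2.
(One branch shown.) All branches close.

Unsatisfiable (every branch closes)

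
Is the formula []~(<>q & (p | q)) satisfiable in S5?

Satisfiable (open branch found)

1. []~(<>q & (p | q)), 0
2. ~(<>q & (p | q)), 0   [[]-rule on 1 via 0R0]
3. ~(p | q), 0   [~&-rule on 2 (branches; this branch)]
4. ~p, 0   [~|-rule on 3]
5. ~q, 0   [~|-rule on 3]
Accessibility: 0R0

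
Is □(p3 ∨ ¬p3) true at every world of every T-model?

Tableau for the negation ¬□(p3 ∨ ¬p3):
1. ¬□(p3 ∨ ¬p3), w0
2. ¬(p3 ∨ ¬p3), w1
3. ¬p3, w1
4. p3, w1
Accessibility: w0Rw0, w0Rw1, w1Rw1
Branch closes: p3 and ¬p3 both at w1.
Every branch of the negation's tableau closes; the branch above is one of them.

Valid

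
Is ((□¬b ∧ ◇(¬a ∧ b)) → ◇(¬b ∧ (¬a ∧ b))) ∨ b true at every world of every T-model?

Tableau for the negation ¬(((□¬b ∧ ◇(¬a ∧ b)) → ◇(¬b ∧ (¬a ∧ b))) ∨ b):
1. ¬(((□¬b ∧ ◇(¬a ∧ b)) → ◇(¬b ∧ (¬a ∧ b))) ∨ b), 0
2. ¬((□¬b ∧ ◇(¬a ∧ b)) → ◇(¬b ∧ (¬a ∧ b))), 0
3. ¬b, 0
4. □¬b ∧ ◇(¬a ∧ b), 0
5. ¬◇(¬b ∧ (¬a ∧ b)), 0
6. □¬b, 0
7. ◇(¬a ∧ b), 0
8. ¬(¬b ∧ (¬a ∧ b)), 0
9. ¬(¬a ∧ b), 0
10. ¬a ∧ b, 1
11. ¬a, 1
12. b, 1
13. ¬(¬b ∧ (¬a ∧ b)), 1
14. ¬b, 1
Accessibility: 0R0, 0R1, 1R1
Branch closes: b and ¬b both at 1.
Every branch of the negation's tableau closes; the branch above is one of them.

Valid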